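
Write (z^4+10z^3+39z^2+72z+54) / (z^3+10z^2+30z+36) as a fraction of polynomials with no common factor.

(z^2+6z+9)/(z+6)

Apply the Euclidean algorithm:
  z^4+10z^3+39z^2+72z+54 = (z)(z^3+10z^2+30z+36) + (9z^2+36z+54)
  z^3+10z^2+30z+36 = ((1/9)z+2/3)(9z^2+36z+54) + (0)
Last nonzero remainder: 9z^2+36z+54. Dividing through by 9 gives the monic gcd z^2+4z+6.
Cancel z^2+4z+6 from numerator and denominator to get the reduced form.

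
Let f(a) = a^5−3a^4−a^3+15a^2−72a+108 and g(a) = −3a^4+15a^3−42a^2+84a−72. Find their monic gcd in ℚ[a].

a^3−3a^2+8a−12

Euclidean algorithm in ℚ[a]:
  a^5−3a^4−a^3+15a^2−72a+108 = (−(1/3)a−2/3)(−3a^4+15a^3−42a^2+84a−72) + (−5a^3+15a^2−40a+60)
  −3a^4+15a^3−42a^2+84a−72 = ((3/5)a−6/5)(−5a^3+15a^2−40a+60) + (0)
Last nonzero remainder: −5a^3+15a^2−40a+60. Dividing through by −5 gives the monic gcd a^3−3a^2+8a−12.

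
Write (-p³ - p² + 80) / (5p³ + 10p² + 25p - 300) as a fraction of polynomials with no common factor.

(-p + 4)/(5p - 15)

Apply the Euclidean algorithm:
  -p³ - p² + 80 = (-1/5)(5p³ + 10p² + 25p - 300) + (p² + 5p + 20)
  5p³ + 10p² + 25p - 300 = (5p - 15)(p² + 5p + 20) + (0)
The last nonzero remainder p² + 5p + 20 is already monic.
Cancel p² + 5p + 20 from numerator and denominator to get the reduced form.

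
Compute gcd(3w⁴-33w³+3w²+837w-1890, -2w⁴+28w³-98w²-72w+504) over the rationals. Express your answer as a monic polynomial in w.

w³-16w²+81w-126

Apply the Euclidean algorithm:
  3w⁴-33w³+3w²+837w-1890 = (-3/2)(-2w⁴+28w³-98w²-72w+504) + (9w³-144w²+729w-1134)
  -2w⁴+28w³-98w²-72w+504 = (-(2/9)w-4/9)(9w³-144w²+729w-1134) + (0)
Last nonzero remainder: 9w³-144w²+729w-1134. Dividing through by 9 gives the monic gcd w³-16w²+81w-126.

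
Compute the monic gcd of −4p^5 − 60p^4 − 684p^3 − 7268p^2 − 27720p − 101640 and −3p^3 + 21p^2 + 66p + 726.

p^2 + 4p + 22

By polynomial division,
  −4p^5 − 60p^4 − 684p^3 − 7268p^2 − 27720p − 101640 = ((4/3)p^2 + (88/3)p + 1388/3)(−3p^3 + 21p^2 + 66p + 726) + (−19888p^2 − 79552p − 437536)
  −3p^3 + 21p^2 + 66p + 726 = ((3/19888)p − 3/1808)(−19888p^2 − 79552p − 437536) + (0)
Last nonzero remainder: −19888p^2 − 79552p − 437536. Dividing through by −19888 gives the monic gcd p^2 + 4p + 22.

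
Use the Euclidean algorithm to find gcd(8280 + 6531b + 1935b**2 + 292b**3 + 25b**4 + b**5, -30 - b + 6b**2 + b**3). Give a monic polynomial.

15 + 8b + b**2

Euclidean algorithm in ℚ[b]:
  b**5 + 25b**4 + 292b**3 + 1935b**2 + 6531b + 8280 = (b**2 + 19b + 179)(b**3 + 6b**2 - b - 30) + (910b**2 + 7280b + 13650)
  b**3 + 6b**2 - b - 30 = ((1/910)b - 1/455)(910b**2 + 7280b + 13650) + (0)
Last nonzero remainder: 910b**2 + 7280b + 13650. Dividing through by 910 gives the monic gcd b**2 + 8b + 15.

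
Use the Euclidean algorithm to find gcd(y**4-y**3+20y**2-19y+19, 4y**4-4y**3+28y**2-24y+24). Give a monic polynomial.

Repeated division with remainder:
  y**4-y**3+20y**2-19y+19 = (1/4)(4y**4-4y**3+28y**2-24y+24) + (13y**2-13y+13)
  4y**4-4y**3+28y**2-24y+24 = ((4/13)y**2+24/13)(13y**2-13y+13) + (0)
Last nonzero remainder: 13y**2-13y+13. Dividing through by 13 gives the monic gcd y**2-y+1.

y**2-y+1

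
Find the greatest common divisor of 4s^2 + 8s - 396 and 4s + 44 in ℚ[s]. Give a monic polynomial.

s + 11

Apply the Euclidean algorithm:
  4s^2 + 8s - 396 = (s - 9)(4s + 44) + (0)
Last nonzero remainder: 4s + 44. Dividing through by 4 gives the monic gcd s + 11.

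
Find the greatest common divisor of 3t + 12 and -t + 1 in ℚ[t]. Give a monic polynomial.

By polynomial division,
  3t + 12 = (-3)(-t + 1) + (15)
  -t + 1 = (-(1/15)t + 1/15)(15) + (0)
The last nonzero remainder is the constant 15, so the polynomials are coprime and gcd = 1.

1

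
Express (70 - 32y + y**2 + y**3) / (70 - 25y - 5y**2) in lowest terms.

Euclidean algorithm in ℚ[y]:
  y**3 + y**2 - 32y + 70 = (-(1/5)y + 4/5)(-5y**2 - 25y + 70) + (2y + 14)
  -5y**2 - 25y + 70 = (-(5/2)y + 5)(2y + 14) + (0)
Last nonzero remainder: 2y + 14. Dividing through by 2 gives the monic gcd y + 7.
Cancel y + 7 from numerator and denominator to get the reduced form.

(-10 + 6y - y**2)/(-10 + 5y)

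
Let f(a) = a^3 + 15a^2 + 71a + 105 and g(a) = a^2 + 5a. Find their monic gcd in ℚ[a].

a + 5

Apply the Euclidean algorithm:
  a^3 + 15a^2 + 71a + 105 = (a + 10)(a^2 + 5a) + (21a + 105)
  a^2 + 5a = ((1/21)a)(21a + 105) + (0)
Last nonzero remainder: 21a + 105. Dividing through by 21 gives the monic gcd a + 5.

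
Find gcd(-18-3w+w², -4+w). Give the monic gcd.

Euclidean algorithm in ℚ[w]:
  w²-3w-18 = (w+1)(w-4) + (-14)
  w-4 = (-(1/14)w+2/7)(-14) + (0)
The last nonzero remainder is the constant -14, so the polynomials are coprime and gcd = 1.

1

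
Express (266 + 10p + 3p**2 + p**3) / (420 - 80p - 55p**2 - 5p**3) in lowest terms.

Euclidean algorithm in ℚ[p]:
  p**3 + 3p**2 + 10p + 266 = (-1/5)(-5p**3 - 55p**2 - 80p + 420) + (-8p**2 - 6p + 350)
  -5p**3 - 55p**2 - 80p + 420 = ((5/8)p + 205/32)(-8p**2 - 6p + 350) + (-(4165/16)p - 29155/16)
  -8p**2 - 6p + 350 = ((128/4165)p - 160/833)(-(4165/16)p - 29155/16) + (0)
Last nonzero remainder: -(4165/16)p - 29155/16. Dividing through by -4165/16 gives the monic gcd p + 7.
Cancel p + 7 from numerator and denominator to get the reduced form.

(-38 + 4p - p**2)/(-60 + 20p + 5p**2)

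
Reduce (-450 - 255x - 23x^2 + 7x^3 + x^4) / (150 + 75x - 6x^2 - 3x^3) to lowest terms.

(90 + 33x - 2x^2 - x^3)/(-30 - 9x + 3x^2)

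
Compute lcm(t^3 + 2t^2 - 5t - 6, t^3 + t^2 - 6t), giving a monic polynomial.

t^4 + 2t^3 - 5t^2 - 6t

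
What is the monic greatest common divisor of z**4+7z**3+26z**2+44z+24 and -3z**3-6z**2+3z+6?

Euclidean algorithm in ℚ[z]:
  z**4+7z**3+26z**2+44z+24 = (-(1/3)z-5/3)(-3z**3-6z**2+3z+6) + (17z**2+51z+34)
  -3z**3-6z**2+3z+6 = (-(3/17)z+3/17)(17z**2+51z+34) + (0)
Last nonzero remainder: 17z**2+51z+34. Dividing through by 17 gives the monic gcd z**2+3z+2.

z**2+3z+2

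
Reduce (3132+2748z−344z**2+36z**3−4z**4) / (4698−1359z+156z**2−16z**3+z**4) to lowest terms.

(−4−4z)/(−6+z)

Apply the Euclidean algorithm:
  −4z**4+36z**3−344z**2+2748z+3132 = (−4)(z**4−16z**3+156z**2−1359z+4698) + (−28z**3+280z**2−2688z+21924)
  z**4−16z**3+156z**2−1359z+4698 = (−(1/28)z+3/14)(−28z**3+280z**2−2688z+21924) + (0)
Last nonzero remainder: −28z**3+280z**2−2688z+21924. Dividing through by −28 gives the monic gcd z**3−10z**2+96z−783.
Cancel z**3−10z**2+96z−783 from numerator and denominator to get the reduced form.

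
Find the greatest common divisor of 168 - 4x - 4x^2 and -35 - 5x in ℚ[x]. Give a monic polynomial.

By polynomial division,
  -4x^2 - 4x + 168 = ((4/5)x - 24/5)(-5x - 35) + (0)
Last nonzero remainder: -5x - 35. Dividing through by -5 gives the monic gcd x + 7.

7 + x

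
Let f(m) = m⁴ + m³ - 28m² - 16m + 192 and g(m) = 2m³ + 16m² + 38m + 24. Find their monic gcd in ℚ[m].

Apply the Euclidean algorithm:
  m⁴ + m³ - 28m² - 16m + 192 = ((1/2)m - 7/2)(2m³ + 16m² + 38m + 24) + (9m² + 105m + 276)
  2m³ + 16m² + 38m + 24 = ((2/9)m - 22/27)(9m² + 105m + 276) + ((560/9)m + 2240/9)
  9m² + 105m + 276 = ((81/560)m + 621/560)((560/9)m + 2240/9) + (0)
Last nonzero remainder: (560/9)m + 2240/9. Dividing through by 560/9 gives the monic gcd m + 4.

m + 4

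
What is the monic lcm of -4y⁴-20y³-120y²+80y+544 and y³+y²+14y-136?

y⁵+y⁴+10y³-140y²-56y+544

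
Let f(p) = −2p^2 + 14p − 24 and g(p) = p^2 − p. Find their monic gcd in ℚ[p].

Repeated division with remainder:
  −2p^2 + 14p − 24 = (−2)(p^2 − p) + (12p − 24)
  p^2 − p = ((1/12)p + 1/12)(12p − 24) + (2)
  12p − 24 = (6p − 12)(2) + (0)
The last nonzero remainder is the constant 2, so the polynomials are coprime and gcd = 1.

1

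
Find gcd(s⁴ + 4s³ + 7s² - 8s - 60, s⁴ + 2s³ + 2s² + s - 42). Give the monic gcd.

Apply the Euclidean algorithm:
  s⁴ + 4s³ + 7s² - 8s - 60 = (s⁴ + 2s³ + 2s² + s - 42) + (2s³ + 5s² - 9s - 18)
  s⁴ + 2s³ + 2s² + s - 42 = ((1/2)s - 1/4)(2s³ + 5s² - 9s - 18) + ((31/4)s² + (31/4)s - 93/2)
  2s³ + 5s² - 9s - 18 = ((8/31)s + 12/31)((31/4)s² + (31/4)s - 93/2) + (0)
Last nonzero remainder: (31/4)s² + (31/4)s - 93/2. Dividing through by 31/4 gives the monic gcd s² + s - 6.

s² + s - 6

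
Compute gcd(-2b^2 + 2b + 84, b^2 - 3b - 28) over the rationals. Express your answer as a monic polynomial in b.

Euclidean algorithm in ℚ[b]:
  -2b^2 + 2b + 84 = (-2)(b^2 - 3b - 28) + (-4b + 28)
  b^2 - 3b - 28 = (-(1/4)b - 1)(-4b + 28) + (0)
Last nonzero remainder: -4b + 28. Dividing through by -4 gives the monic gcd b - 7.

b - 7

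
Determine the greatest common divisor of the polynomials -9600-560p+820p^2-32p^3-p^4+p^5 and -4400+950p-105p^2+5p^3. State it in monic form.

By polynomial division,
  p^5-p^4-32p^3+820p^2-560p-9600 = ((1/5)p^2+4p+198/5)(5p^3-105p^2+950p-4400) + (2058p^2-20580p+164640)
  5p^3-105p^2+950p-4400 = ((5/2058)p-55/2058)(2058p^2-20580p+164640) + (0)
Last nonzero remainder: 2058p^2-20580p+164640. Dividing through by 2058 gives the monic gcd p^2-10p+80.

80-10p+p^2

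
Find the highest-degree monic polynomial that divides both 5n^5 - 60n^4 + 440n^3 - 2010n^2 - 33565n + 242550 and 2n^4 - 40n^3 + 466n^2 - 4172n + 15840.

n^3 - 12n^2 + 137n - 990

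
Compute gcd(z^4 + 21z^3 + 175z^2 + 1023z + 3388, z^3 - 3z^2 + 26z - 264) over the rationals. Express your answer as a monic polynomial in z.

By polynomial division,
  z^4 + 21z^3 + 175z^2 + 1023z + 3388 = (z + 24)(z^3 - 3z^2 + 26z - 264) + (221z^2 + 663z + 9724)
  z^3 - 3z^2 + 26z - 264 = ((1/221)z - 6/221)(221z^2 + 663z + 9724) + (0)
Last nonzero remainder: 221z^2 + 663z + 9724. Dividing through by 221 gives the monic gcd z^2 + 3z + 44.

z^2 + 3z + 44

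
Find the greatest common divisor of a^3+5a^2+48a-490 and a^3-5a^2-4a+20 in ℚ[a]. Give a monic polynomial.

a-5

By polynomial division,
  a^3+5a^2+48a-490 = (a^3-5a^2-4a+20) + (10a^2+52a-510)
  a^3-5a^2-4a+20 = ((1/10)a-51/50)(10a^2+52a-510) + ((2501/25)a-2501/5)
  10a^2+52a-510 = ((250/2501)a+2550/2501)((2501/25)a-2501/5) + (0)
Last nonzero remainder: (2501/25)a-2501/5. Dividing through by 2501/25 gives the monic gcd a-5.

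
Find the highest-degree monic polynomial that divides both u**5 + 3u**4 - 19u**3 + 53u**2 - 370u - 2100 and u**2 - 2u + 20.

Apply the Euclidean algorithm:
  u**5 + 3u**4 - 19u**3 + 53u**2 - 370u - 2100 = (u**3 + 5u**2 - 29u - 105)(u**2 - 2u + 20) + (0)
The last nonzero remainder u**2 - 2u + 20 is already monic.

u**2 - 2u + 20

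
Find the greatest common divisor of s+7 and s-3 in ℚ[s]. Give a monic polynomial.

By polynomial division,
  s+7 = (s-3) + (10)
  s-3 = ((1/10)s-3/10)(10) + (0)
The last nonzero remainder is the constant 10, so the polynomials are coprime and gcd = 1.

1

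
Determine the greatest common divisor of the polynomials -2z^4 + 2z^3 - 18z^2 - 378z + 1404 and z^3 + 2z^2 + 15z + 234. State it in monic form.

z^3 + 2z^2 + 15z + 234

Apply the Euclidean algorithm:
  -2z^4 + 2z^3 - 18z^2 - 378z + 1404 = (-2z + 6)(z^3 + 2z^2 + 15z + 234) + (0)
The last nonzero remainder z^3 + 2z^2 + 15z + 234 is already monic.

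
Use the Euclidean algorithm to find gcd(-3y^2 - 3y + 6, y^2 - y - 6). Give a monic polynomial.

y + 2

Apply the Euclidean algorithm:
  -3y^2 - 3y + 6 = (-3)(y^2 - y - 6) + (-6y - 12)
  y^2 - y - 6 = (-(1/6)y + 1/2)(-6y - 12) + (0)
Last nonzero remainder: -6y - 12. Dividing through by -6 gives the monic gcd y + 2.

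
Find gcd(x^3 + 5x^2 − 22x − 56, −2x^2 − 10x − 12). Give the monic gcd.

x + 2

By polynomial division,
  x^3 + 5x^2 − 22x − 56 = (−(1/2)x)(−2x^2 − 10x − 12) + (−28x − 56)
  −2x^2 − 10x − 12 = ((1/14)x + 3/14)(−28x − 56) + (0)
Last nonzero remainder: −28x − 56. Dividing through by −28 gives the monic gcd x + 2.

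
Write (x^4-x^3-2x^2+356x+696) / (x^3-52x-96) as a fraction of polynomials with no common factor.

(x^2-9x+58)/(x-8)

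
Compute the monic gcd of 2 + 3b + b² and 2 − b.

1

By polynomial division,
  b² + 3b + 2 = (−b − 5)(−b + 2) + (12)
  −b + 2 = (−(1/12)b + 1/6)(12) + (0)
The last nonzero remainder is the constant 12, so the polynomials are coprime and gcd = 1.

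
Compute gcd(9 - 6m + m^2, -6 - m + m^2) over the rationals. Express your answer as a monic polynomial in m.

-3 + m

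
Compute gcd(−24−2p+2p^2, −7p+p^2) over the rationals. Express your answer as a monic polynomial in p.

1

By polynomial division,
  2p^2−2p−24 = (2)(p^2−7p) + (12p−24)
  p^2−7p = ((1/12)p−5/12)(12p−24) + (−10)
  12p−24 = (−(6/5)p+12/5)(−10) + (0)
The last nonzero remainder is the constant −10, so the polynomials are coprime and gcd = 1.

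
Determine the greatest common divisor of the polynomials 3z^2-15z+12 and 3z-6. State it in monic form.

1

By polynomial division,
  3z^2-15z+12 = (z-3)(3z-6) + (-6)
  3z-6 = (-(1/2)z+1)(-6) + (0)
The last nonzero remainder is the constant -6, so the polynomials are coprime and gcd = 1.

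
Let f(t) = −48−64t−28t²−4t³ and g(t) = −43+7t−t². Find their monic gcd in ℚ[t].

Repeated division with remainder:
  −4t³−28t²−64t−48 = (4t+56)(−t²+7t−43) + (−284t+2360)
  −t²+7t−43 = ((1/284)t+93/20164)(−284t+2360) + (−271633/5041)
  −284t+2360 = ((1431644/271633)t−11896760/271633)(−271633/5041) + (0)
The last nonzero remainder is the constant −271633/5041, so the polynomials are coprime and gcd = 1.

1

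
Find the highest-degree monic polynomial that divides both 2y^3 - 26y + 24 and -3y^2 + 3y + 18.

y - 3

By polynomial division,
  2y^3 - 26y + 24 = (-(2/3)y - 2/3)(-3y^2 + 3y + 18) + (-12y + 36)
  -3y^2 + 3y + 18 = ((1/4)y + 1/2)(-12y + 36) + (0)
Last nonzero remainder: -12y + 36. Dividing through by -12 gives the monic gcd y - 3.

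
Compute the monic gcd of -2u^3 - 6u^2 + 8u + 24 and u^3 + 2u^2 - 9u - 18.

By polynomial division,
  -2u^3 - 6u^2 + 8u + 24 = (-2)(u^3 + 2u^2 - 9u - 18) + (-2u^2 - 10u - 12)
  u^3 + 2u^2 - 9u - 18 = (-(1/2)u + 3/2)(-2u^2 - 10u - 12) + (0)
Last nonzero remainder: -2u^2 - 10u - 12. Dividing through by -2 gives the monic gcd u^2 + 5u + 6.

u^2 + 5u + 6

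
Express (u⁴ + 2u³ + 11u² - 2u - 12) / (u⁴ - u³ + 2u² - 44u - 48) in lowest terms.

Apply the Euclidean algorithm:
  u⁴ + 2u³ + 11u² - 2u - 12 = (u⁴ - u³ + 2u² - 44u - 48) + (3u³ + 9u² + 42u + 36)
  u⁴ - u³ + 2u² - 44u - 48 = ((1/3)u - 4/3)(3u³ + 9u² + 42u + 36) + (0)
Last nonzero remainder: 3u³ + 9u² + 42u + 36. Dividing through by 3 gives the monic gcd u³ + 3u² + 14u + 12.
Cancel u³ + 3u² + 14u + 12 from numerator and denominator to get the reduced form.

(u - 1)/(u - 4)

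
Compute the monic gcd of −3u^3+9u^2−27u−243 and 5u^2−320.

Apply the Euclidean algorithm:
  −3u^3+9u^2−27u−243 = (−(3/5)u+9/5)(5u^2−320) + (−219u+333)
  5u^2−320 = (−(5/219)u−185/5329)(−219u+333) + (−1643675/5329)
  −219u+333 = ((1167051/1643675)u−1774557/1643675)(−1643675/5329) + (0)
The last nonzero remainder is the constant −1643675/5329, so the polynomials are coprime and gcd = 1.

1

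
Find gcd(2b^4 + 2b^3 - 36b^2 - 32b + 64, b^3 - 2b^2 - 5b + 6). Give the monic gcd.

Euclidean algorithm in ℚ[b]:
  2b^4 + 2b^3 - 36b^2 - 32b + 64 = (2b + 6)(b^3 - 2b^2 - 5b + 6) + (-14b^2 - 14b + 28)
  b^3 - 2b^2 - 5b + 6 = (-(1/14)b + 3/14)(-14b^2 - 14b + 28) + (0)
Last nonzero remainder: -14b^2 - 14b + 28. Dividing through by -14 gives the monic gcd b^2 + b - 2.

b^2 + b - 2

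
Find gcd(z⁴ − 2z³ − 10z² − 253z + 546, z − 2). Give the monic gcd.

z − 2

By polynomial division,
  z⁴ − 2z³ − 10z² − 253z + 546 = (z³ − 10z − 273)(z − 2) + (0)
The last nonzero remainder z − 2 is already monic.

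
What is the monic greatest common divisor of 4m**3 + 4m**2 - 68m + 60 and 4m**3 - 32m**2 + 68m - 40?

m - 1

Euclidean algorithm in ℚ[m]:
  4m**3 + 4m**2 - 68m + 60 = (4m**3 - 32m**2 + 68m - 40) + (36m**2 - 136m + 100)
  4m**3 - 32m**2 + 68m - 40 = ((1/9)m - 38/81)(36m**2 - 136m + 100) + (-(560/81)m + 560/81)
  36m**2 - 136m + 100 = (-(729/140)m + 405/28)(-(560/81)m + 560/81) + (0)
Last nonzero remainder: -(560/81)m + 560/81. Dividing through by -560/81 gives the monic gcd m - 1.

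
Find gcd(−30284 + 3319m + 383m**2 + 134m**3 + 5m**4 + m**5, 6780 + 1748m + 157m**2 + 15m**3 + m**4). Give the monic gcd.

By polynomial division,
  m**5 + 5m**4 + 134m**3 + 383m**2 + 3319m − 30284 = (m − 10)(m**4 + 15m**3 + 157m**2 + 1748m + 6780) + (127m**3 + 205m**2 + 14019m + 37516)
  m**4 + 15m**3 + 157m**2 + 1748m + 6780 = ((1/127)m + 1700/16129)(127m**3 + 205m**2 + 14019m + 37516) + ((403340/16129)m**2 − (403340/16129)m + 45577420/16129)
  127m**3 + 205m**2 + 14019m + 37516 = ((2048383/403340)m + 1338707/100835)((403340/16129)m**2 − (403340/16129)m + 45577420/16129) + (0)
Last nonzero remainder: (403340/16129)m**2 − (403340/16129)m + 45577420/16129. Dividing through by 403340/16129 gives the monic gcd m**2 − m + 113.

113 − m + m**2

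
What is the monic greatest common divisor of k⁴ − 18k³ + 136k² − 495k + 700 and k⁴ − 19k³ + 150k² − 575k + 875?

k³ − 14k² + 80k − 175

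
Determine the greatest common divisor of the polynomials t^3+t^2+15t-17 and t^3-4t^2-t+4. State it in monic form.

Repeated division with remainder:
  t^3+t^2+15t-17 = (t^3-4t^2-t+4) + (5t^2+16t-21)
  t^3-4t^2-t+4 = ((1/5)t-36/25)(5t^2+16t-21) + ((656/25)t-656/25)
  5t^2+16t-21 = ((125/656)t+525/656)((656/25)t-656/25) + (0)
Last nonzero remainder: (656/25)t-656/25. Dividing through by 656/25 gives the monic gcd t-1.

t-1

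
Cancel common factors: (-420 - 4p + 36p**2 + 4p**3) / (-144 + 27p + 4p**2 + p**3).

(140 + 48p + 4p**2)/(48 + 7p + p**2)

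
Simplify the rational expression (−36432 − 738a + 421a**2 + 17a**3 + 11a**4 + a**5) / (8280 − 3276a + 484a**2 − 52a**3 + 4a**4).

Euclidean algorithm in ℚ[a]:
  a**5 + 11a**4 + 17a**3 + 421a**2 − 738a − 36432 = ((1/4)a + 6)(4a**4 − 52a**3 + 484a**2 − 3276a + 8280) + (208a**3 − 1664a**2 + 16848a − 86112)
  4a**4 − 52a**3 + 484a**2 − 3276a + 8280 = ((1/52)a − 5/52)(208a**3 − 1664a**2 + 16848a − 86112) + (0)
Last nonzero remainder: 208a**3 − 1664a**2 + 16848a − 86112. Dividing through by 208 gives the monic gcd a**3 − 8a**2 + 81a − 414.
Cancel a**3 − 8a**2 + 81a − 414 from numerator and denominator to get the reduced form.

(88 + 19a + a**2)/(−20 + 4a)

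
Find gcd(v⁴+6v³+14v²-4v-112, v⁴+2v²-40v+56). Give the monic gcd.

By polynomial division,
  v⁴+6v³+14v²-4v-112 = (v⁴+2v²-40v+56) + (6v³+12v²+36v-168)
  v⁴+2v²-40v+56 = ((1/6)v-1/3)(6v³+12v²+36v-168) + (0)
Last nonzero remainder: 6v³+12v²+36v-168. Dividing through by 6 gives the monic gcd v³+2v²+6v-28.

v³+2v²+6v-28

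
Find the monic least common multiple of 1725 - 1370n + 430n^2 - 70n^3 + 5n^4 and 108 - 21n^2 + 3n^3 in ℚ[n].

-4140 + 1908n + 409n^2 - 450n^3 + 130n^4 - 18n^5 + n^6

Repeated division with remainder:
  5n^4 - 70n^3 + 430n^2 - 1370n + 1725 = ((5/3)n - 35/3)(3n^3 - 21n^2 + 108) + (185n^2 - 1550n + 2985)
  3n^3 - 21n^2 + 108 = ((3/185)n + 153/6845)(185n^2 - 1550n + 2985) + (-(18837/1369)n + 56511/1369)
  185n^2 - 1550n + 2985 = (-(253265/18837)n + 1362155/18837)(-(18837/1369)n + 56511/1369) + (0)
Last nonzero remainder: -(18837/1369)n + 56511/1369. Dividing through by -18837/1369 gives the monic gcd n - 3.
Then lcm(f, g) = f·g / gcd(f, g); expanding and making the result monic gives the answer.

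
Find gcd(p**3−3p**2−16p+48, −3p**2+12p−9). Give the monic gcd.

p−3

Repeated division with remainder:
  p**3−3p**2−16p+48 = (−(1/3)p−1/3)(−3p**2+12p−9) + (−15p+45)
  −3p**2+12p−9 = ((1/5)p−1/5)(−15p+45) + (0)
Last nonzero remainder: −15p+45. Dividing through by −15 gives the monic gcd p−3.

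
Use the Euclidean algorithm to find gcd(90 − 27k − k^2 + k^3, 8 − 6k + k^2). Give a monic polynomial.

Repeated division with remainder:
  k^3 − k^2 − 27k + 90 = (k + 5)(k^2 − 6k + 8) + (−5k + 50)
  k^2 − 6k + 8 = (−(1/5)k − 4/5)(−5k + 50) + (48)
  −5k + 50 = (−(5/48)k + 25/24)(48) + (0)
The last nonzero remainder is the constant 48, so the polynomials are coprime and gcd = 1.

1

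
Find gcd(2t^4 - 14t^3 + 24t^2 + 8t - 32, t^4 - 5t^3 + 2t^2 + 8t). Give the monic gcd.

Apply the Euclidean algorithm:
  2t^4 - 14t^3 + 24t^2 + 8t - 32 = (2)(t^4 - 5t^3 + 2t^2 + 8t) + (-4t^3 + 20t^2 - 8t - 32)
  t^4 - 5t^3 + 2t^2 + 8t = (-(1/4)t)(-4t^3 + 20t^2 - 8t - 32) + (0)
Last nonzero remainder: -4t^3 + 20t^2 - 8t - 32. Dividing through by -4 gives the monic gcd t^3 - 5t^2 + 2t + 8.

t^3 - 5t^2 + 2t + 8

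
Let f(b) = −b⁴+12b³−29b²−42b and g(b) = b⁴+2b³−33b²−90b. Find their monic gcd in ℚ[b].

By polynomial division,
  −b⁴+12b³−29b²−42b = (−1)(b⁴+2b³−33b²−90b) + (14b³−62b²−132b)
  b⁴+2b³−33b²−90b = ((1/14)b+45/98)(14b³−62b²−132b) + ((240/49)b²−(1440/49)b)
  14b³−62b²−132b = ((343/120)b+539/120)((240/49)b²−(1440/49)b) + (0)
Last nonzero remainder: (240/49)b²−(1440/49)b. Dividing through by 240/49 gives the monic gcd b²−6b.

b²−6b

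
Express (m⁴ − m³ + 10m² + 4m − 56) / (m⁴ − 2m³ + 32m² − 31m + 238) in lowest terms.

(m² − 4)/(m² − m + 17)

Repeated division with remainder:
  m⁴ − m³ + 10m² + 4m − 56 = (m⁴ − 2m³ + 32m² − 31m + 238) + (m³ − 22m² + 35m − 294)
  m⁴ − 2m³ + 32m² − 31m + 238 = (m + 20)(m³ − 22m² + 35m − 294) + (437m² − 437m + 6118)
  m³ − 22m² + 35m − 294 = ((1/437)m − 21/437)(437m² − 437m + 6118) + (0)
Last nonzero remainder: 437m² − 437m + 6118. Dividing through by 437 gives the monic gcd m² − m + 14.
Cancel m² − m + 14 from numerator and denominator to get the reduced form.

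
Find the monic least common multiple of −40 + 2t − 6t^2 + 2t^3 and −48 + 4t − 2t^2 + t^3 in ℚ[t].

−240 − 28t − 54t^2 + 7t^3 − t^4 + t^5

Repeated division with remainder:
  2t^3 − 6t^2 + 2t − 40 = (2)(t^3 − 2t^2 + 4t − 48) + (−2t^2 − 6t + 56)
  t^3 − 2t^2 + 4t − 48 = (−(1/2)t + 5/2)(−2t^2 − 6t + 56) + (47t − 188)
  −2t^2 − 6t + 56 = (−(2/47)t − 14/47)(47t − 188) + (0)
Last nonzero remainder: 47t − 188. Dividing through by 47 gives the monic gcd t − 4.
Then lcm(f, g) = f·g / gcd(f, g); expanding and making the result monic gives the answer.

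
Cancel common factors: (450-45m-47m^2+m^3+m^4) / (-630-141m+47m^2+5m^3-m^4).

(15-2m-m^2)/(-21-4m+m^2)

Repeated division with remainder:
  m^4+m^3-47m^2-45m+450 = (-1)(-m^4+5m^3+47m^2-141m-630) + (6m^3-186m-180)
  -m^4+5m^3+47m^2-141m-630 = (-(1/6)m+5/6)(6m^3-186m-180) + (16m^2-16m-480)
  6m^3-186m-180 = ((3/8)m+3/8)(16m^2-16m-480) + (0)
Last nonzero remainder: 16m^2-16m-480. Dividing through by 16 gives the monic gcd m^2-m-30.
Cancel m^2-m-30 from numerator and denominator to get the reduced form.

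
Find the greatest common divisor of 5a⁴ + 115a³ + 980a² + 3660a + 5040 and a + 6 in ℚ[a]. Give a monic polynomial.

a + 6

Repeated division with remainder:
  5a⁴ + 115a³ + 980a² + 3660a + 5040 = (5a³ + 85a² + 470a + 840)(a + 6) + (0)
The last nonzero remainder a + 6 is already monic.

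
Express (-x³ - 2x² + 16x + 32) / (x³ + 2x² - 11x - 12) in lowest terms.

By polynomial division,
  -x³ - 2x² + 16x + 32 = (-1)(x³ + 2x² - 11x - 12) + (5x + 20)
  x³ + 2x² - 11x - 12 = ((1/5)x² - (2/5)x - 3/5)(5x + 20) + (0)
Last nonzero remainder: 5x + 20. Dividing through by 5 gives the monic gcd x + 4.
Cancel x + 4 from numerator and denominator to get the reduced form.

(-x² + 2x + 8)/(x² - 2x - 3)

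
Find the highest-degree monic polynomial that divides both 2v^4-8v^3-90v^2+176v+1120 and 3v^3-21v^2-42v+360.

v^2-v-20

By polynomial division,
  2v^4-8v^3-90v^2+176v+1120 = ((2/3)v+2)(3v^3-21v^2-42v+360) + (-20v^2+20v+400)
  3v^3-21v^2-42v+360 = (-(3/20)v+9/10)(-20v^2+20v+400) + (0)
Last nonzero remainder: -20v^2+20v+400. Dividing through by -20 gives the monic gcd v^2-v-20.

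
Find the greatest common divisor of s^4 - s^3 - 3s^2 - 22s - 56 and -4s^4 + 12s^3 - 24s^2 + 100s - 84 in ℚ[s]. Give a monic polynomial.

By polynomial division,
  s^4 - s^3 - 3s^2 - 22s - 56 = (-1/4)(-4s^4 + 12s^3 - 24s^2 + 100s - 84) + (2s^3 - 9s^2 + 3s - 77)
  -4s^4 + 12s^3 - 24s^2 + 100s - 84 = (-2s - 3)(2s^3 - 9s^2 + 3s - 77) + (-45s^2 - 45s - 315)
  2s^3 - 9s^2 + 3s - 77 = (-(2/45)s + 11/45)(-45s^2 - 45s - 315) + (0)
Last nonzero remainder: -45s^2 - 45s - 315. Dividing through by -45 gives the monic gcd s^2 + s + 7.

s^2 + s + 7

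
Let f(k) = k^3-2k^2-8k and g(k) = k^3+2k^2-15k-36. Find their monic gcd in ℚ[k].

By polynomial division,
  k^3-2k^2-8k = (k^3+2k^2-15k-36) + (-4k^2+7k+36)
  k^3+2k^2-15k-36 = (-(1/4)k-15/16)(-4k^2+7k+36) + ((9/16)k-9/4)
  -4k^2+7k+36 = (-(64/9)k-16)((9/16)k-9/4) + (0)
Last nonzero remainder: (9/16)k-9/4. Dividing through by 9/16 gives the monic gcd k-4.

k-4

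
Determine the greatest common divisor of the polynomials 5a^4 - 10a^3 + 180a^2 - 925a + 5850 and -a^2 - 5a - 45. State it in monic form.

By polynomial division,
  5a^4 - 10a^3 + 180a^2 - 925a + 5850 = (-5a^2 + 35a - 130)(-a^2 - 5a - 45) + (0)
Last nonzero remainder: -a^2 - 5a - 45. Dividing through by -1 gives the monic gcd a^2 + 5a + 45.

a^2 + 5a + 45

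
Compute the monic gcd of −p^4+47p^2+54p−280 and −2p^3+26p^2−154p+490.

p−7

Repeated division with remainder:
  −p^4+47p^2+54p−280 = ((1/2)p+13/2)(−2p^3+26p^2−154p+490) + (−45p^2+810p−3465)
  −2p^3+26p^2−154p+490 = ((2/45)p+2/9)(−45p^2+810p−3465) + (−180p+1260)
  −45p^2+810p−3465 = ((1/4)p−11/4)(−180p+1260) + (0)
Last nonzero remainder: −180p+1260. Dividing through by −180 gives the monic gcd p−7.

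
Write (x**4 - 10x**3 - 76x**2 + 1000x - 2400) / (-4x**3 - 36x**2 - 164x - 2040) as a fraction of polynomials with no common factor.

(-x**3 + 20x**2 - 124x + 240)/(4x**2 - 4x + 204)

Euclidean algorithm in ℚ[x]:
  x**4 - 10x**3 - 76x**2 + 1000x - 2400 = (-(1/4)x + 19/4)(-4x**3 - 36x**2 - 164x - 2040) + (54x**2 + 1269x + 7290)
  -4x**3 - 36x**2 - 164x - 2040 = (-(2/27)x + 29/27)(54x**2 + 1269x + 7290) + (-987x - 9870)
  54x**2 + 1269x + 7290 = (-(18/329)x - 243/329)(-987x - 9870) + (0)
Last nonzero remainder: -987x - 9870. Dividing through by -987 gives the monic gcd x + 10.
Cancel x + 10 from numerator and denominator to get the reduced form.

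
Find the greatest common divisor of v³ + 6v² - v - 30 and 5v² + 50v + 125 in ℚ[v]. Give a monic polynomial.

By polynomial division,
  v³ + 6v² - v - 30 = ((1/5)v - 4/5)(5v² + 50v + 125) + (14v + 70)
  5v² + 50v + 125 = ((5/14)v + 25/14)(14v + 70) + (0)
Last nonzero remainder: 14v + 70. Dividing through by 14 gives the monic gcd v + 5.

v + 5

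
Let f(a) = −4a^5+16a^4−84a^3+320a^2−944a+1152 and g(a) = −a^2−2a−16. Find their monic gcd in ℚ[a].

a^2+2a+16

Apply the Euclidean algorithm:
  −4a^5+16a^4−84a^3+320a^2−944a+1152 = (4a^3−24a^2+68a−72)(−a^2−2a−16) + (0)
Last nonzero remainder: −a^2−2a−16. Dividing through by −1 gives the monic gcd a^2+2a+16.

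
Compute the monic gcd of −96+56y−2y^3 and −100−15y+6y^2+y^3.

−4+y

Repeated division with remainder:
  −2y^3+56y−96 = (−2)(y^3+6y^2−15y−100) + (12y^2+26y−296)
  y^3+6y^2−15y−100 = ((1/12)y+23/72)(12y^2+26y−296) + ((49/36)y−49/9)
  12y^2+26y−296 = ((432/49)y+2664/49)((49/36)y−49/9) + (0)
Last nonzero remainder: (49/36)y−49/9. Dividing through by 49/36 gives the monic gcd y−4.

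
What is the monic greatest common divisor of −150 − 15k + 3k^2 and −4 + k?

By polynomial division,
  3k^2 − 15k − 150 = (3k − 3)(k − 4) + (−162)
  k − 4 = (−(1/162)k + 2/81)(−162) + (0)
The last nonzero remainder is the constant −162, so the polynomials are coprime and gcd = 1.

1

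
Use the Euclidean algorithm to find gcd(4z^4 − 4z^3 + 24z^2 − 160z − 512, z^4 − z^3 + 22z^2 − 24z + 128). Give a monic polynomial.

z^2 + z + 16

By polynomial division,
  4z^4 − 4z^3 + 24z^2 − 160z − 512 = (4)(z^4 − z^3 + 22z^2 − 24z + 128) + (−64z^2 − 64z − 1024)
  z^4 − z^3 + 22z^2 − 24z + 128 = (−(1/64)z^2 + (1/32)z − 1/8)(−64z^2 − 64z − 1024) + (0)
Last nonzero remainder: −64z^2 − 64z − 1024. Dividing through by −64 gives the monic gcd z^2 + z + 16.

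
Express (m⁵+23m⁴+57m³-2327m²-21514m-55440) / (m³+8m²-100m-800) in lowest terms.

(m³+5m²-113m-693)/(m-10)

Apply the Euclidean algorithm:
  m⁵+23m⁴+57m³-2327m²-21514m-55440 = (m²+15m+37)(m³+8m²-100m-800) + (-323m²-5814m-25840)
  m³+8m²-100m-800 = (-(1/323)m+10/323)(-323m²-5814m-25840) + (0)
Last nonzero remainder: -323m²-5814m-25840. Dividing through by -323 gives the monic gcd m²+18m+80.
Cancel m²+18m+80 from numerator and denominator to get the reduced form.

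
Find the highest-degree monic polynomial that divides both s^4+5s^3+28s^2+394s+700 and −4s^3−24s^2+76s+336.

s+7

Apply the Euclidean algorithm:
  s^4+5s^3+28s^2+394s+700 = (−(1/4)s+1/4)(−4s^3−24s^2+76s+336) + (53s^2+459s+616)
  −4s^3−24s^2+76s+336 = (−(4/53)s+564/2809)(53s^2+459s+616) + ((85200/2809)s+596400/2809)
  53s^2+459s+616 = ((148877/85200)s+30899/10650)((85200/2809)s+596400/2809) + (0)
Last nonzero remainder: (85200/2809)s+596400/2809. Dividing through by 85200/2809 gives the monic gcd s+7.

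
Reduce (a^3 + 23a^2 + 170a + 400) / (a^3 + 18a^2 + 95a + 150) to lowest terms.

(a + 8)/(a + 3)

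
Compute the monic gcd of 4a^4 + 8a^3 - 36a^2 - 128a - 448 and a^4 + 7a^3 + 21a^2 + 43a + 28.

a^3 + 6a^2 + 15a + 28

By polynomial division,
  4a^4 + 8a^3 - 36a^2 - 128a - 448 = (4)(a^4 + 7a^3 + 21a^2 + 43a + 28) + (-20a^3 - 120a^2 - 300a - 560)
  a^4 + 7a^3 + 21a^2 + 43a + 28 = (-(1/20)a - 1/20)(-20a^3 - 120a^2 - 300a - 560) + (0)
Last nonzero remainder: -20a^3 - 120a^2 - 300a - 560. Dividing through by -20 gives the monic gcd a^3 + 6a^2 + 15a + 28.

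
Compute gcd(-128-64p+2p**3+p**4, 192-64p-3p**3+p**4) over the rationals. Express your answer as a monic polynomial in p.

Apply the Euclidean algorithm:
  p**4+2p**3-64p-128 = (p**4-3p**3-64p+192) + (5p**3-320)
  p**4-3p**3-64p+192 = ((1/5)p-3/5)(5p**3-320) + (0)
Last nonzero remainder: 5p**3-320. Dividing through by 5 gives the monic gcd p**3-64.

-64+p**3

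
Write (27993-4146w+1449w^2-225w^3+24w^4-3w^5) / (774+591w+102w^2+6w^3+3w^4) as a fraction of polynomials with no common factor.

Repeated division with remainder:
  -3w^5+24w^4-225w^3+1449w^2-4146w+27993 = (-w+10)(3w^4+6w^3+102w^2+591w+774) + (-183w^3+1020w^2-9282w+20253)
  3w^4+6w^3+102w^2+591w+774 = (-(1/61)w-462/3721)(-183w^3+1020w^2-9282w+20253) + ((284580/3721)w^2-(853740/3721)w+12236940/3721)
  -183w^3+1020w^2-9282w+20253 = (-(226981/94860)w+584197/94860)((284580/3721)w^2-(853740/3721)w+12236940/3721) + (0)
Last nonzero remainder: (284580/3721)w^2-(853740/3721)w+12236940/3721. Dividing through by 284580/3721 gives the monic gcd w^2-3w+43.
Cancel w^2-3w+43 from numerator and denominator to get the reduced form.

(217-17w+5w^2-w^3)/(6+5w+w^2)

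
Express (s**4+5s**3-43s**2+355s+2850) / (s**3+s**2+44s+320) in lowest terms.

(s**3-43s+570)/(s**2-4s+64)

Apply the Euclidean algorithm:
  s**4+5s**3-43s**2+355s+2850 = (s+4)(s**3+s**2+44s+320) + (-91s**2-141s+1570)
  s**3+s**2+44s+320 = (-(1/91)s+50/8281)(-91s**2-141s+1570) + ((514284/8281)s+2571420/8281)
  -91s**2-141s+1570 = (-(753571/514284)s+1300117/257142)((514284/8281)s+2571420/8281) + (0)
Last nonzero remainder: (514284/8281)s+2571420/8281. Dividing through by 514284/8281 gives the monic gcd s+5.
Cancel s+5 from numerator and denominator to get the reduced form.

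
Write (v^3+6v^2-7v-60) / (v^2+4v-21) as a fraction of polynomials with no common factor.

(v^2+9v+20)/(v+7)

Apply the Euclidean algorithm:
  v^3+6v^2-7v-60 = (v+2)(v^2+4v-21) + (6v-18)
  v^2+4v-21 = ((1/6)v+7/6)(6v-18) + (0)
Last nonzero remainder: 6v-18. Dividing through by 6 gives the monic gcd v-3.
Cancel v-3 from numerator and denominator to get the reduced form.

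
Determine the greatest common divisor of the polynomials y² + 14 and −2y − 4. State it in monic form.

Euclidean algorithm in ℚ[y]:
  y² + 14 = (−(1/2)y + 1)(−2y − 4) + (18)
  −2y − 4 = (−(1/9)y − 2/9)(18) + (0)
The last nonzero remainder is the constant 18, so the polynomials are coprime and gcd = 1.

1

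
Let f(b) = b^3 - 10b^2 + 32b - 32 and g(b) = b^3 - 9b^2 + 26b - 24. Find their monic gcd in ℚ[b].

Euclidean algorithm in ℚ[b]:
  b^3 - 10b^2 + 32b - 32 = (b^3 - 9b^2 + 26b - 24) + (-b^2 + 6b - 8)
  b^3 - 9b^2 + 26b - 24 = (-b + 3)(-b^2 + 6b - 8) + (0)
Last nonzero remainder: -b^2 + 6b - 8. Dividing through by -1 gives the monic gcd b^2 - 6b + 8.

b^2 - 6b + 8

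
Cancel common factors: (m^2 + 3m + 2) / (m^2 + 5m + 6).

(m + 1)/(m + 3)

Apply the Euclidean algorithm:
  m^2 + 3m + 2 = (m^2 + 5m + 6) + (−2m − 4)
  m^2 + 5m + 6 = (−(1/2)m − 3/2)(−2m − 4) + (0)
Last nonzero remainder: −2m − 4. Dividing through by −2 gives the monic gcd m + 2.
Cancel m + 2 from numerator and denominator to get the reduced form.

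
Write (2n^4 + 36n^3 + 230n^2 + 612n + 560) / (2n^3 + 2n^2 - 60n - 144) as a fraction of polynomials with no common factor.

(n^3 + 14n^2 + 59n + 70)/(n^2 - 3n - 18)

By polynomial division,
  2n^4 + 36n^3 + 230n^2 + 612n + 560 = (n + 17)(2n^3 + 2n^2 - 60n - 144) + (256n^2 + 1776n + 3008)
  2n^3 + 2n^2 - 60n - 144 = ((1/128)n - 95/2048)(256n^2 + 1776n + 3008) + (-(143/128)n - 143/32)
  256n^2 + 1776n + 3008 = (-(32768/143)n - 96256/143)(-(143/128)n - 143/32) + (0)
Last nonzero remainder: -(143/128)n - 143/32. Dividing through by -143/128 gives the monic gcd n + 4.
Cancel n + 4 from numerator and denominator to get the reduced form.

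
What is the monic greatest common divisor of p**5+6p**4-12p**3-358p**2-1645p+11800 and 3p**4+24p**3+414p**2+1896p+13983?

Repeated division with remainder:
  p**5+6p**4-12p**3-358p**2-1645p+11800 = ((1/3)p-2/3)(3p**4+24p**3+414p**2+1896p+13983) + (-134p**3-714p**2-5042p+21122)
  3p**4+24p**3+414p**2+1896p+13983 = (-(3/134)p-537/8978)(-134p**3-714p**2-5042p+21122) + ((1160016/4489)p**2+(9280128/4489)p+68440944/4489)
  -134p**3-714p**2-5042p+21122 = (-(300763/580008)p+803531/580008)((1160016/4489)p**2+(9280128/4489)p+68440944/4489) + (0)
Last nonzero remainder: (1160016/4489)p**2+(9280128/4489)p+68440944/4489. Dividing through by 1160016/4489 gives the monic gcd p**2+8p+59.

p**2+8p+59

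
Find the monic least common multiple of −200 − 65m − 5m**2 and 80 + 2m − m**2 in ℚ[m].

−400 − 90m + 3m**2 + m**3

Apply the Euclidean algorithm:
  −5m**2 − 65m − 200 = (5)(−m**2 + 2m + 80) + (−75m − 600)
  −m**2 + 2m + 80 = ((1/75)m − 2/15)(−75m − 600) + (0)
Last nonzero remainder: −75m − 600. Dividing through by −75 gives the monic gcd m + 8.
Then lcm(f, g) = f·g / gcd(f, g); expanding and making the result monic gives the answer.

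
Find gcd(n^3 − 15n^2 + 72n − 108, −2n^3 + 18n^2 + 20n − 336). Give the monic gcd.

n − 6

Apply the Euclidean algorithm:
  n^3 − 15n^2 + 72n − 108 = (−1/2)(−2n^3 + 18n^2 + 20n − 336) + (−6n^2 + 82n − 276)
  −2n^3 + 18n^2 + 20n − 336 = ((1/3)n + 14/9)(−6n^2 + 82n − 276) + (−(140/9)n + 280/3)
  −6n^2 + 82n − 276 = ((27/70)n − 207/70)(−(140/9)n + 280/3) + (0)
Last nonzero remainder: −(140/9)n + 280/3. Dividing through by −140/9 gives the monic gcd n − 6.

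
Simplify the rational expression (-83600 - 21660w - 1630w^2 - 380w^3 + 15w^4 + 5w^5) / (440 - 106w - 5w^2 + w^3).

By polynomial division,
  5w^5 + 15w^4 - 380w^3 - 1630w^2 - 21660w - 83600 = (5w^2 + 40w + 350)(w^3 - 5w^2 - 106w + 440) + (2160w^2 - 2160w - 237600)
  w^3 - 5w^2 - 106w + 440 = ((1/2160)w - 1/540)(2160w^2 - 2160w - 237600) + (0)
Last nonzero remainder: 2160w^2 - 2160w - 237600. Dividing through by 2160 gives the monic gcd w^2 - w - 110.
Cancel w^2 - w - 110 from numerator and denominator to get the reduced form.

(760 + 190w + 20w^2 + 5w^3)/(-4 + w)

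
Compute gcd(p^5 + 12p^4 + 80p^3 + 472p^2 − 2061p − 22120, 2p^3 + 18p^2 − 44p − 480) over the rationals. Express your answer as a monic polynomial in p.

p^2 + 3p − 40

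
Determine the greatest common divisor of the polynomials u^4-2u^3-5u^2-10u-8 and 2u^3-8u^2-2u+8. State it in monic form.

u^2-3u-4

By polynomial division,
  u^4-2u^3-5u^2-10u-8 = ((1/2)u+1)(2u^3-8u^2-2u+8) + (4u^2-12u-16)
  2u^3-8u^2-2u+8 = ((1/2)u-1/2)(4u^2-12u-16) + (0)
Last nonzero remainder: 4u^2-12u-16. Dividing through by 4 gives the monic gcd u^2-3u-4.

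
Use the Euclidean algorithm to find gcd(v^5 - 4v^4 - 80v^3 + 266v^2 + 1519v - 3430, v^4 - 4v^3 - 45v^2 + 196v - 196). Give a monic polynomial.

By polynomial division,
  v^5 - 4v^4 - 80v^3 + 266v^2 + 1519v - 3430 = (v)(v^4 - 4v^3 - 45v^2 + 196v - 196) + (-35v^3 + 70v^2 + 1715v - 3430)
  v^4 - 4v^3 - 45v^2 + 196v - 196 = (-(1/35)v + 2/35)(-35v^3 + 70v^2 + 1715v - 3430) + (0)
Last nonzero remainder: -35v^3 + 70v^2 + 1715v - 3430. Dividing through by -35 gives the monic gcd v^3 - 2v^2 - 49v + 98.

v^3 - 2v^2 - 49v + 98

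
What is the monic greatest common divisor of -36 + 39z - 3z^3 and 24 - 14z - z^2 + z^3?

Euclidean algorithm in ℚ[z]:
  -3z^3 + 39z - 36 = (-3)(z^3 - z^2 - 14z + 24) + (-3z^2 - 3z + 36)
  z^3 - z^2 - 14z + 24 = (-(1/3)z + 2/3)(-3z^2 - 3z + 36) + (0)
Last nonzero remainder: -3z^2 - 3z + 36. Dividing through by -3 gives the monic gcd z^2 + z - 12.

-12 + z + z^2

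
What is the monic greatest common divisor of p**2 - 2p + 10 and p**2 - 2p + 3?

1

Euclidean algorithm in ℚ[p]:
  p**2 - 2p + 10 = (p**2 - 2p + 3) + (7)
  p**2 - 2p + 3 = ((1/7)p**2 - (2/7)p + 3/7)(7) + (0)
The last nonzero remainder is the constant 7, so the polynomials are coprime and gcd = 1.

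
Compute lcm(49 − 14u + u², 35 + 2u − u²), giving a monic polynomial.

245 − 21u − 9u² + u³

Euclidean algorithm in ℚ[u]:
  u² − 14u + 49 = (−1)(−u² + 2u + 35) + (−12u + 84)
  −u² + 2u + 35 = ((1/12)u + 5/12)(−12u + 84) + (0)
Last nonzero remainder: −12u + 84. Dividing through by −12 gives the monic gcd u − 7.
Then lcm(f, g) = f·g / gcd(f, g); expanding and making the result monic gives the answer.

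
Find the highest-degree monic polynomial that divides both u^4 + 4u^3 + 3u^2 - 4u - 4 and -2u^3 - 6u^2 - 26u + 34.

Apply the Euclidean algorithm:
  u^4 + 4u^3 + 3u^2 - 4u - 4 = (-(1/2)u - 1/2)(-2u^3 - 6u^2 - 26u + 34) + (-13u^2 + 13)
  -2u^3 - 6u^2 - 26u + 34 = ((2/13)u + 6/13)(-13u^2 + 13) + (-28u + 28)
  -13u^2 + 13 = ((13/28)u + 13/28)(-28u + 28) + (0)
Last nonzero remainder: -28u + 28. Dividing through by -28 gives the monic gcd u - 1.

u - 1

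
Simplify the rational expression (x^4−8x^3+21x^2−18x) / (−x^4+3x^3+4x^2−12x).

(−x+3)/(x+2)

Repeated division with remainder:
  x^4−8x^3+21x^2−18x = (−1)(−x^4+3x^3+4x^2−12x) + (−5x^3+25x^2−30x)
  −x^4+3x^3+4x^2−12x = ((1/5)x+2/5)(−5x^3+25x^2−30x) + (0)
Last nonzero remainder: −5x^3+25x^2−30x. Dividing through by −5 gives the monic gcd x^3−5x^2+6x.
Cancel x^3−5x^2+6x from numerator and denominator to get the reduced form.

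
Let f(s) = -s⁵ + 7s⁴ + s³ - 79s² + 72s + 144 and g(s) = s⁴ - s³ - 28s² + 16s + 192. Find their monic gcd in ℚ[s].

s³ - 5s² - 8s + 48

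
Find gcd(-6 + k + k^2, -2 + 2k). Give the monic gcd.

1

By polynomial division,
  k^2 + k - 6 = ((1/2)k + 1)(2k - 2) + (-4)
  2k - 2 = (-(1/2)k + 1/2)(-4) + (0)
The last nonzero remainder is the constant -4, so the polynomials are coprime and gcd = 1.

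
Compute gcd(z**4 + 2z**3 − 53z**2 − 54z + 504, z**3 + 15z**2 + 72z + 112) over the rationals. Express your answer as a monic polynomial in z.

z**2 + 11z + 28

Repeated division with remainder:
  z**4 + 2z**3 − 53z**2 − 54z + 504 = (z − 13)(z**3 + 15z**2 + 72z + 112) + (70z**2 + 770z + 1960)
  z**3 + 15z**2 + 72z + 112 = ((1/70)z + 2/35)(70z**2 + 770z + 1960) + (0)
Last nonzero remainder: 70z**2 + 770z + 1960. Dividing through by 70 gives the monic gcd z**2 + 11z + 28.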